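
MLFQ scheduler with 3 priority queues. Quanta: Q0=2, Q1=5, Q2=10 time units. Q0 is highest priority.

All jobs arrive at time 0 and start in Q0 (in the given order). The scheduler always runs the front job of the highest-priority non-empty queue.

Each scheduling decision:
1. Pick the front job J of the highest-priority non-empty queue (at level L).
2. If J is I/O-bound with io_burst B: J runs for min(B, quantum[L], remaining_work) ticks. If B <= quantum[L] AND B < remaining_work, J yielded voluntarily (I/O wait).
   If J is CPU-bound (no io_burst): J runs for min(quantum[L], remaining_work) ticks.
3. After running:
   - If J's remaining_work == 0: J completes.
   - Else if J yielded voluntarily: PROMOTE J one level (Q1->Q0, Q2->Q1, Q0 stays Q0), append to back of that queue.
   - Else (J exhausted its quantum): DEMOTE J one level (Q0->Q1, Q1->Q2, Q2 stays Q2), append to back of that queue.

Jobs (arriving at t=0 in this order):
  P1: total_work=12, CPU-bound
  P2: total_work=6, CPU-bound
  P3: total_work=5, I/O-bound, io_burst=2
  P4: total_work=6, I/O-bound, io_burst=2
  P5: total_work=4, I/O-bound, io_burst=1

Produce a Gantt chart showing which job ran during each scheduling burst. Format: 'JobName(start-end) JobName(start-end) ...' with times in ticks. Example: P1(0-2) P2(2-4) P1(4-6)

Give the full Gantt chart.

t=0-2: P1@Q0 runs 2, rem=10, quantum used, demote→Q1. Q0=[P2,P3,P4,P5] Q1=[P1] Q2=[]
t=2-4: P2@Q0 runs 2, rem=4, quantum used, demote→Q1. Q0=[P3,P4,P5] Q1=[P1,P2] Q2=[]
t=4-6: P3@Q0 runs 2, rem=3, I/O yield, promote→Q0. Q0=[P4,P5,P3] Q1=[P1,P2] Q2=[]
t=6-8: P4@Q0 runs 2, rem=4, I/O yield, promote→Q0. Q0=[P5,P3,P4] Q1=[P1,P2] Q2=[]
t=8-9: P5@Q0 runs 1, rem=3, I/O yield, promote→Q0. Q0=[P3,P4,P5] Q1=[P1,P2] Q2=[]
t=9-11: P3@Q0 runs 2, rem=1, I/O yield, promote→Q0. Q0=[P4,P5,P3] Q1=[P1,P2] Q2=[]
t=11-13: P4@Q0 runs 2, rem=2, I/O yield, promote→Q0. Q0=[P5,P3,P4] Q1=[P1,P2] Q2=[]
t=13-14: P5@Q0 runs 1, rem=2, I/O yield, promote→Q0. Q0=[P3,P4,P5] Q1=[P1,P2] Q2=[]
t=14-15: P3@Q0 runs 1, rem=0, completes. Q0=[P4,P5] Q1=[P1,P2] Q2=[]
t=15-17: P4@Q0 runs 2, rem=0, completes. Q0=[P5] Q1=[P1,P2] Q2=[]
t=17-18: P5@Q0 runs 1, rem=1, I/O yield, promote→Q0. Q0=[P5] Q1=[P1,P2] Q2=[]
t=18-19: P5@Q0 runs 1, rem=0, completes. Q0=[] Q1=[P1,P2] Q2=[]
t=19-24: P1@Q1 runs 5, rem=5, quantum used, demote→Q2. Q0=[] Q1=[P2] Q2=[P1]
t=24-28: P2@Q1 runs 4, rem=0, completes. Q0=[] Q1=[] Q2=[P1]
t=28-33: P1@Q2 runs 5, rem=0, completes. Q0=[] Q1=[] Q2=[]

Answer: P1(0-2) P2(2-4) P3(4-6) P4(6-8) P5(8-9) P3(9-11) P4(11-13) P5(13-14) P3(14-15) P4(15-17) P5(17-18) P5(18-19) P1(19-24) P2(24-28) P1(28-33)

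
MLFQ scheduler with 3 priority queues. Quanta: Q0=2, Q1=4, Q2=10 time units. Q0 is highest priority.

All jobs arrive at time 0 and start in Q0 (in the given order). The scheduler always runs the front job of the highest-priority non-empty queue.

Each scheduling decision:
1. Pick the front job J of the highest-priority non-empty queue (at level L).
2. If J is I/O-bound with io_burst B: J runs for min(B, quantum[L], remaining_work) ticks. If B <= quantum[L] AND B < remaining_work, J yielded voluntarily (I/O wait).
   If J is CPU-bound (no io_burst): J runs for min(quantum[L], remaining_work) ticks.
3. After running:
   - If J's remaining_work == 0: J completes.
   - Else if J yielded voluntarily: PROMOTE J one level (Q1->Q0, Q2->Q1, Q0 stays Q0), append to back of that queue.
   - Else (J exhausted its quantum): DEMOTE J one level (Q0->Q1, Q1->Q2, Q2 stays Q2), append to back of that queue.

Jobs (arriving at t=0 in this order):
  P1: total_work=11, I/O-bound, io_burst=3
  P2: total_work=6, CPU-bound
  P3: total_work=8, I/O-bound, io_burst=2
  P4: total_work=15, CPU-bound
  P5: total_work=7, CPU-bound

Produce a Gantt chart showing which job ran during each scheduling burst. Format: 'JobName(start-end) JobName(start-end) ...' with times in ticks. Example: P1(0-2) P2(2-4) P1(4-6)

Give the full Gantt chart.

Answer: P1(0-2) P2(2-4) P3(4-6) P4(6-8) P5(8-10) P3(10-12) P3(12-14) P3(14-16) P1(16-19) P1(19-21) P2(21-25) P4(25-29) P5(29-33) P1(33-36) P1(36-37) P4(37-46) P5(46-47)

Derivation:
t=0-2: P1@Q0 runs 2, rem=9, quantum used, demote→Q1. Q0=[P2,P3,P4,P5] Q1=[P1] Q2=[]
t=2-4: P2@Q0 runs 2, rem=4, quantum used, demote→Q1. Q0=[P3,P4,P5] Q1=[P1,P2] Q2=[]
t=4-6: P3@Q0 runs 2, rem=6, I/O yield, promote→Q0. Q0=[P4,P5,P3] Q1=[P1,P2] Q2=[]
t=6-8: P4@Q0 runs 2, rem=13, quantum used, demote→Q1. Q0=[P5,P3] Q1=[P1,P2,P4] Q2=[]
t=8-10: P5@Q0 runs 2, rem=5, quantum used, demote→Q1. Q0=[P3] Q1=[P1,P2,P4,P5] Q2=[]
t=10-12: P3@Q0 runs 2, rem=4, I/O yield, promote→Q0. Q0=[P3] Q1=[P1,P2,P4,P5] Q2=[]
t=12-14: P3@Q0 runs 2, rem=2, I/O yield, promote→Q0. Q0=[P3] Q1=[P1,P2,P4,P5] Q2=[]
t=14-16: P3@Q0 runs 2, rem=0, completes. Q0=[] Q1=[P1,P2,P4,P5] Q2=[]
t=16-19: P1@Q1 runs 3, rem=6, I/O yield, promote→Q0. Q0=[P1] Q1=[P2,P4,P5] Q2=[]
t=19-21: P1@Q0 runs 2, rem=4, quantum used, demote→Q1. Q0=[] Q1=[P2,P4,P5,P1] Q2=[]
t=21-25: P2@Q1 runs 4, rem=0, completes. Q0=[] Q1=[P4,P5,P1] Q2=[]
t=25-29: P4@Q1 runs 4, rem=9, quantum used, demote→Q2. Q0=[] Q1=[P5,P1] Q2=[P4]
t=29-33: P5@Q1 runs 4, rem=1, quantum used, demote→Q2. Q0=[] Q1=[P1] Q2=[P4,P5]
t=33-36: P1@Q1 runs 3, rem=1, I/O yield, promote→Q0. Q0=[P1] Q1=[] Q2=[P4,P5]
t=36-37: P1@Q0 runs 1, rem=0, completes. Q0=[] Q1=[] Q2=[P4,P5]
t=37-46: P4@Q2 runs 9, rem=0, completes. Q0=[] Q1=[] Q2=[P5]
t=46-47: P5@Q2 runs 1, rem=0, completes. Q0=[] Q1=[] Q2=[]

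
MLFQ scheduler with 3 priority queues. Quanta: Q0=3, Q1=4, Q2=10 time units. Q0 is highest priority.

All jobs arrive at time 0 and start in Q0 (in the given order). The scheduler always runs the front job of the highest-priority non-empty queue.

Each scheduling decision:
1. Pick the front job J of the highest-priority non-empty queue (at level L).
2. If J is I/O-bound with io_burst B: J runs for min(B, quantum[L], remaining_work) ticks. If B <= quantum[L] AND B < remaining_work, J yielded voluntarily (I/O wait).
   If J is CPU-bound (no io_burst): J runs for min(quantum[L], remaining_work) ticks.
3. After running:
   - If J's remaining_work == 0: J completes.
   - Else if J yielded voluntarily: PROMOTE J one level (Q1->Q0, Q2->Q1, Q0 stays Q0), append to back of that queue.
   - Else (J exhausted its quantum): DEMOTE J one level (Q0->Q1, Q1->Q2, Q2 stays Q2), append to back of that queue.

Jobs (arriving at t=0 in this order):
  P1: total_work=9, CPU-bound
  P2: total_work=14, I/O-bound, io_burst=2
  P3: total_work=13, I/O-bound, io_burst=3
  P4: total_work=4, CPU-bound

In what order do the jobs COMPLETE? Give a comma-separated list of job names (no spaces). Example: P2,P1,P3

t=0-3: P1@Q0 runs 3, rem=6, quantum used, demote→Q1. Q0=[P2,P3,P4] Q1=[P1] Q2=[]
t=3-5: P2@Q0 runs 2, rem=12, I/O yield, promote→Q0. Q0=[P3,P4,P2] Q1=[P1] Q2=[]
t=5-8: P3@Q0 runs 3, rem=10, I/O yield, promote→Q0. Q0=[P4,P2,P3] Q1=[P1] Q2=[]
t=8-11: P4@Q0 runs 3, rem=1, quantum used, demote→Q1. Q0=[P2,P3] Q1=[P1,P4] Q2=[]
t=11-13: P2@Q0 runs 2, rem=10, I/O yield, promote→Q0. Q0=[P3,P2] Q1=[P1,P4] Q2=[]
t=13-16: P3@Q0 runs 3, rem=7, I/O yield, promote→Q0. Q0=[P2,P3] Q1=[P1,P4] Q2=[]
t=16-18: P2@Q0 runs 2, rem=8, I/O yield, promote→Q0. Q0=[P3,P2] Q1=[P1,P4] Q2=[]
t=18-21: P3@Q0 runs 3, rem=4, I/O yield, promote→Q0. Q0=[P2,P3] Q1=[P1,P4] Q2=[]
t=21-23: P2@Q0 runs 2, rem=6, I/O yield, promote→Q0. Q0=[P3,P2] Q1=[P1,P4] Q2=[]
t=23-26: P3@Q0 runs 3, rem=1, I/O yield, promote→Q0. Q0=[P2,P3] Q1=[P1,P4] Q2=[]
t=26-28: P2@Q0 runs 2, rem=4, I/O yield, promote→Q0. Q0=[P3,P2] Q1=[P1,P4] Q2=[]
t=28-29: P3@Q0 runs 1, rem=0, completes. Q0=[P2] Q1=[P1,P4] Q2=[]
t=29-31: P2@Q0 runs 2, rem=2, I/O yield, promote→Q0. Q0=[P2] Q1=[P1,P4] Q2=[]
t=31-33: P2@Q0 runs 2, rem=0, completes. Q0=[] Q1=[P1,P4] Q2=[]
t=33-37: P1@Q1 runs 4, rem=2, quantum used, demote→Q2. Q0=[] Q1=[P4] Q2=[P1]
t=37-38: P4@Q1 runs 1, rem=0, completes. Q0=[] Q1=[] Q2=[P1]
t=38-40: P1@Q2 runs 2, rem=0, completes. Q0=[] Q1=[] Q2=[]

Answer: P3,P2,P4,P1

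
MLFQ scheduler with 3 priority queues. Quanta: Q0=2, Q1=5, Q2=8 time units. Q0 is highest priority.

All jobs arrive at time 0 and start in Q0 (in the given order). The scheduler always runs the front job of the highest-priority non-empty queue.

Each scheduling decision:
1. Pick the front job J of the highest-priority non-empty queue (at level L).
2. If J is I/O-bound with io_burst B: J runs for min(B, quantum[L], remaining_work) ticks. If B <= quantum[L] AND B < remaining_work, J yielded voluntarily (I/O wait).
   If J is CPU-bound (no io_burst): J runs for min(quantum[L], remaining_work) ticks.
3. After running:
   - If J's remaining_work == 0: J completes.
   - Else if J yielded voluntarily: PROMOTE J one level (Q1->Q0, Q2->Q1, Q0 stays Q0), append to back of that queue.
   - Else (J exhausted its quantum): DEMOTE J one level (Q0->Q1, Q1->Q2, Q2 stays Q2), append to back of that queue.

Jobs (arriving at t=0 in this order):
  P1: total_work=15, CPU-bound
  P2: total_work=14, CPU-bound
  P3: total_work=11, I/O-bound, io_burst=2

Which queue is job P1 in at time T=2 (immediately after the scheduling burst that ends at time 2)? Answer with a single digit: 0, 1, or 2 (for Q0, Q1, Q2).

t=0-2: P1@Q0 runs 2, rem=13, quantum used, demote→Q1. Q0=[P2,P3] Q1=[P1] Q2=[]
t=2-4: P2@Q0 runs 2, rem=12, quantum used, demote→Q1. Q0=[P3] Q1=[P1,P2] Q2=[]
t=4-6: P3@Q0 runs 2, rem=9, I/O yield, promote→Q0. Q0=[P3] Q1=[P1,P2] Q2=[]
t=6-8: P3@Q0 runs 2, rem=7, I/O yield, promote→Q0. Q0=[P3] Q1=[P1,P2] Q2=[]
t=8-10: P3@Q0 runs 2, rem=5, I/O yield, promote→Q0. Q0=[P3] Q1=[P1,P2] Q2=[]
t=10-12: P3@Q0 runs 2, rem=3, I/O yield, promote→Q0. Q0=[P3] Q1=[P1,P2] Q2=[]
t=12-14: P3@Q0 runs 2, rem=1, I/O yield, promote→Q0. Q0=[P3] Q1=[P1,P2] Q2=[]
t=14-15: P3@Q0 runs 1, rem=0, completes. Q0=[] Q1=[P1,P2] Q2=[]
t=15-20: P1@Q1 runs 5, rem=8, quantum used, demote→Q2. Q0=[] Q1=[P2] Q2=[P1]
t=20-25: P2@Q1 runs 5, rem=7, quantum used, demote→Q2. Q0=[] Q1=[] Q2=[P1,P2]
t=25-33: P1@Q2 runs 8, rem=0, completes. Q0=[] Q1=[] Q2=[P2]
t=33-40: P2@Q2 runs 7, rem=0, completes. Q0=[] Q1=[] Q2=[]

Answer: 1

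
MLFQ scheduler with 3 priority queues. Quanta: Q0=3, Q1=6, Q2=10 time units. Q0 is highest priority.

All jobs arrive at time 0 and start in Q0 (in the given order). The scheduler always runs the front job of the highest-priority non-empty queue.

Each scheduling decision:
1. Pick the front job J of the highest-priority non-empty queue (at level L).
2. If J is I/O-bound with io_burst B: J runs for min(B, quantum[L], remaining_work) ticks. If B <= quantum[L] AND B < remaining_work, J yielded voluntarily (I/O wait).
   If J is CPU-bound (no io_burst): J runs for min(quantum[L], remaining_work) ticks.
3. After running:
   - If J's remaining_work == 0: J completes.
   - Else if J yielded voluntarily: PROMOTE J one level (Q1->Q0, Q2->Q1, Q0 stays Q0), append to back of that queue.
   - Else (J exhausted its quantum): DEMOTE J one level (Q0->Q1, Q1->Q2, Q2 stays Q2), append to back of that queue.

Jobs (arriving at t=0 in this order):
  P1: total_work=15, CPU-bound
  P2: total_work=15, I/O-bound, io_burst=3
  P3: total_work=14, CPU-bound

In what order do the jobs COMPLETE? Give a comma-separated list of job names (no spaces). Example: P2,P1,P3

t=0-3: P1@Q0 runs 3, rem=12, quantum used, demote→Q1. Q0=[P2,P3] Q1=[P1] Q2=[]
t=3-6: P2@Q0 runs 3, rem=12, I/O yield, promote→Q0. Q0=[P3,P2] Q1=[P1] Q2=[]
t=6-9: P3@Q0 runs 3, rem=11, quantum used, demote→Q1. Q0=[P2] Q1=[P1,P3] Q2=[]
t=9-12: P2@Q0 runs 3, rem=9, I/O yield, promote→Q0. Q0=[P2] Q1=[P1,P3] Q2=[]
t=12-15: P2@Q0 runs 3, rem=6, I/O yield, promote→Q0. Q0=[P2] Q1=[P1,P3] Q2=[]
t=15-18: P2@Q0 runs 3, rem=3, I/O yield, promote→Q0. Q0=[P2] Q1=[P1,P3] Q2=[]
t=18-21: P2@Q0 runs 3, rem=0, completes. Q0=[] Q1=[P1,P3] Q2=[]
t=21-27: P1@Q1 runs 6, rem=6, quantum used, demote→Q2. Q0=[] Q1=[P3] Q2=[P1]
t=27-33: P3@Q1 runs 6, rem=5, quantum used, demote→Q2. Q0=[] Q1=[] Q2=[P1,P3]
t=33-39: P1@Q2 runs 6, rem=0, completes. Q0=[] Q1=[] Q2=[P3]
t=39-44: P3@Q2 runs 5, rem=0, completes. Q0=[] Q1=[] Q2=[]

Answer: P2,P1,P3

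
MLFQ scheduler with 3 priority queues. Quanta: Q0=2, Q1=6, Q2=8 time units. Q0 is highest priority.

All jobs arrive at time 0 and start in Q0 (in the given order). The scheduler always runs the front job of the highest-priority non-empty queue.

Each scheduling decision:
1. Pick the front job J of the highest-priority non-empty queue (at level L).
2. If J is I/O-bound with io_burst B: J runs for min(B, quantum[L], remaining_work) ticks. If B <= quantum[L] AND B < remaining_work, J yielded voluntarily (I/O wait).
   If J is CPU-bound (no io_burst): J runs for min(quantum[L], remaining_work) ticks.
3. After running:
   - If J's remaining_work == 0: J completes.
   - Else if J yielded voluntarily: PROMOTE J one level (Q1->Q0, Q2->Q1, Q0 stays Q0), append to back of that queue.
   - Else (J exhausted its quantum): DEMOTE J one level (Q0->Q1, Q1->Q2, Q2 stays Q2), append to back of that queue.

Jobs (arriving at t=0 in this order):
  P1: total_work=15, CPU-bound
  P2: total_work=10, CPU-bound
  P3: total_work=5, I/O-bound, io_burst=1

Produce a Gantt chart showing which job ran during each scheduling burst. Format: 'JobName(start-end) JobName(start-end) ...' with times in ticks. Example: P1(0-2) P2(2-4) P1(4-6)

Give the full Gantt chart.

t=0-2: P1@Q0 runs 2, rem=13, quantum used, demote→Q1. Q0=[P2,P3] Q1=[P1] Q2=[]
t=2-4: P2@Q0 runs 2, rem=8, quantum used, demote→Q1. Q0=[P3] Q1=[P1,P2] Q2=[]
t=4-5: P3@Q0 runs 1, rem=4, I/O yield, promote→Q0. Q0=[P3] Q1=[P1,P2] Q2=[]
t=5-6: P3@Q0 runs 1, rem=3, I/O yield, promote→Q0. Q0=[P3] Q1=[P1,P2] Q2=[]
t=6-7: P3@Q0 runs 1, rem=2, I/O yield, promote→Q0. Q0=[P3] Q1=[P1,P2] Q2=[]
t=7-8: P3@Q0 runs 1, rem=1, I/O yield, promote→Q0. Q0=[P3] Q1=[P1,P2] Q2=[]
t=8-9: P3@Q0 runs 1, rem=0, completes. Q0=[] Q1=[P1,P2] Q2=[]
t=9-15: P1@Q1 runs 6, rem=7, quantum used, demote→Q2. Q0=[] Q1=[P2] Q2=[P1]
t=15-21: P2@Q1 runs 6, rem=2, quantum used, demote→Q2. Q0=[] Q1=[] Q2=[P1,P2]
t=21-28: P1@Q2 runs 7, rem=0, completes. Q0=[] Q1=[] Q2=[P2]
t=28-30: P2@Q2 runs 2, rem=0, completes. Q0=[] Q1=[] Q2=[]

Answer: P1(0-2) P2(2-4) P3(4-5) P3(5-6) P3(6-7) P3(7-8) P3(8-9) P1(9-15) P2(15-21) P1(21-28) P2(28-30)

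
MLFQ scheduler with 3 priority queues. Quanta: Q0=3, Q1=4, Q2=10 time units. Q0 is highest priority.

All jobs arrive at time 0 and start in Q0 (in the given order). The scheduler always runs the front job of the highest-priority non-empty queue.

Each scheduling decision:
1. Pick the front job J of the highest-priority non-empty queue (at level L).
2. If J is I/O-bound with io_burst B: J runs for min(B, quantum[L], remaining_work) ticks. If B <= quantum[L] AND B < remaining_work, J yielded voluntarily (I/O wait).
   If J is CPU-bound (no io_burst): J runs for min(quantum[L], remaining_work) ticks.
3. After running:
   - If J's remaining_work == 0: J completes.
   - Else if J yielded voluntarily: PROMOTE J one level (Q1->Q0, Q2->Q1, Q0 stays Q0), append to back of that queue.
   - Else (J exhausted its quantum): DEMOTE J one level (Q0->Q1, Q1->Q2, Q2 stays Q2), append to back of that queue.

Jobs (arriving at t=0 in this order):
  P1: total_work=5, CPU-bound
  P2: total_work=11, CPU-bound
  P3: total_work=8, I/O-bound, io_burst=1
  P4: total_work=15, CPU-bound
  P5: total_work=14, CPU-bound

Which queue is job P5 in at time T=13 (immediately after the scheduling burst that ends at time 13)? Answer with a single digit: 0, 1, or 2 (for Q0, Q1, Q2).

t=0-3: P1@Q0 runs 3, rem=2, quantum used, demote→Q1. Q0=[P2,P3,P4,P5] Q1=[P1] Q2=[]
t=3-6: P2@Q0 runs 3, rem=8, quantum used, demote→Q1. Q0=[P3,P4,P5] Q1=[P1,P2] Q2=[]
t=6-7: P3@Q0 runs 1, rem=7, I/O yield, promote→Q0. Q0=[P4,P5,P3] Q1=[P1,P2] Q2=[]
t=7-10: P4@Q0 runs 3, rem=12, quantum used, demote→Q1. Q0=[P5,P3] Q1=[P1,P2,P4] Q2=[]
t=10-13: P5@Q0 runs 3, rem=11, quantum used, demote→Q1. Q0=[P3] Q1=[P1,P2,P4,P5] Q2=[]
t=13-14: P3@Q0 runs 1, rem=6, I/O yield, promote→Q0. Q0=[P3] Q1=[P1,P2,P4,P5] Q2=[]
t=14-15: P3@Q0 runs 1, rem=5, I/O yield, promote→Q0. Q0=[P3] Q1=[P1,P2,P4,P5] Q2=[]
t=15-16: P3@Q0 runs 1, rem=4, I/O yield, promote→Q0. Q0=[P3] Q1=[P1,P2,P4,P5] Q2=[]
t=16-17: P3@Q0 runs 1, rem=3, I/O yield, promote→Q0. Q0=[P3] Q1=[P1,P2,P4,P5] Q2=[]
t=17-18: P3@Q0 runs 1, rem=2, I/O yield, promote→Q0. Q0=[P3] Q1=[P1,P2,P4,P5] Q2=[]
t=18-19: P3@Q0 runs 1, rem=1, I/O yield, promote→Q0. Q0=[P3] Q1=[P1,P2,P4,P5] Q2=[]
t=19-20: P3@Q0 runs 1, rem=0, completes. Q0=[] Q1=[P1,P2,P4,P5] Q2=[]
t=20-22: P1@Q1 runs 2, rem=0, completes. Q0=[] Q1=[P2,P4,P5] Q2=[]
t=22-26: P2@Q1 runs 4, rem=4, quantum used, demote→Q2. Q0=[] Q1=[P4,P5] Q2=[P2]
t=26-30: P4@Q1 runs 4, rem=8, quantum used, demote→Q2. Q0=[] Q1=[P5] Q2=[P2,P4]
t=30-34: P5@Q1 runs 4, rem=7, quantum used, demote→Q2. Q0=[] Q1=[] Q2=[P2,P4,P5]
t=34-38: P2@Q2 runs 4, rem=0, completes. Q0=[] Q1=[] Q2=[P4,P5]
t=38-46: P4@Q2 runs 8, rem=0, completes. Q0=[] Q1=[] Q2=[P5]
t=46-53: P5@Q2 runs 7, rem=0, completes. Q0=[] Q1=[] Q2=[]

Answer: 1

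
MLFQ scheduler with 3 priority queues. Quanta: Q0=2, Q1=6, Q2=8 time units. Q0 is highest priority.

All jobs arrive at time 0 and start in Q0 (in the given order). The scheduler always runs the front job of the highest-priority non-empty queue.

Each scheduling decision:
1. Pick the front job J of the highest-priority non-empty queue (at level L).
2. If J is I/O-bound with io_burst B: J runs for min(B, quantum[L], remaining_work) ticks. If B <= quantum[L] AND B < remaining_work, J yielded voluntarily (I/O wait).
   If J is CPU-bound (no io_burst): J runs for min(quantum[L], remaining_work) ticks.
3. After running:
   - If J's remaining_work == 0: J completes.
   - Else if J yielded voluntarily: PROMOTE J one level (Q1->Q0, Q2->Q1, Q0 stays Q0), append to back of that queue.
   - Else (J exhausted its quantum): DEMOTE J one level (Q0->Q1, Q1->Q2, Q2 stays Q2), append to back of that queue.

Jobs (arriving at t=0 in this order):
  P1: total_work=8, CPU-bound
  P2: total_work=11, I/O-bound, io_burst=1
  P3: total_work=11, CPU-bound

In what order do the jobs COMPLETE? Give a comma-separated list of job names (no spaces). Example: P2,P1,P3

t=0-2: P1@Q0 runs 2, rem=6, quantum used, demote→Q1. Q0=[P2,P3] Q1=[P1] Q2=[]
t=2-3: P2@Q0 runs 1, rem=10, I/O yield, promote→Q0. Q0=[P3,P2] Q1=[P1] Q2=[]
t=3-5: P3@Q0 runs 2, rem=9, quantum used, demote→Q1. Q0=[P2] Q1=[P1,P3] Q2=[]
t=5-6: P2@Q0 runs 1, rem=9, I/O yield, promote→Q0. Q0=[P2] Q1=[P1,P3] Q2=[]
t=6-7: P2@Q0 runs 1, rem=8, I/O yield, promote→Q0. Q0=[P2] Q1=[P1,P3] Q2=[]
t=7-8: P2@Q0 runs 1, rem=7, I/O yield, promote→Q0. Q0=[P2] Q1=[P1,P3] Q2=[]
t=8-9: P2@Q0 runs 1, rem=6, I/O yield, promote→Q0. Q0=[P2] Q1=[P1,P3] Q2=[]
t=9-10: P2@Q0 runs 1, rem=5, I/O yield, promote→Q0. Q0=[P2] Q1=[P1,P3] Q2=[]
t=10-11: P2@Q0 runs 1, rem=4, I/O yield, promote→Q0. Q0=[P2] Q1=[P1,P3] Q2=[]
t=11-12: P2@Q0 runs 1, rem=3, I/O yield, promote→Q0. Q0=[P2] Q1=[P1,P3] Q2=[]
t=12-13: P2@Q0 runs 1, rem=2, I/O yield, promote→Q0. Q0=[P2] Q1=[P1,P3] Q2=[]
t=13-14: P2@Q0 runs 1, rem=1, I/O yield, promote→Q0. Q0=[P2] Q1=[P1,P3] Q2=[]
t=14-15: P2@Q0 runs 1, rem=0, completes. Q0=[] Q1=[P1,P3] Q2=[]
t=15-21: P1@Q1 runs 6, rem=0, completes. Q0=[] Q1=[P3] Q2=[]
t=21-27: P3@Q1 runs 6, rem=3, quantum used, demote→Q2. Q0=[] Q1=[] Q2=[P3]
t=27-30: P3@Q2 runs 3, rem=0, completes. Q0=[] Q1=[] Q2=[]

Answer: P2,P1,P3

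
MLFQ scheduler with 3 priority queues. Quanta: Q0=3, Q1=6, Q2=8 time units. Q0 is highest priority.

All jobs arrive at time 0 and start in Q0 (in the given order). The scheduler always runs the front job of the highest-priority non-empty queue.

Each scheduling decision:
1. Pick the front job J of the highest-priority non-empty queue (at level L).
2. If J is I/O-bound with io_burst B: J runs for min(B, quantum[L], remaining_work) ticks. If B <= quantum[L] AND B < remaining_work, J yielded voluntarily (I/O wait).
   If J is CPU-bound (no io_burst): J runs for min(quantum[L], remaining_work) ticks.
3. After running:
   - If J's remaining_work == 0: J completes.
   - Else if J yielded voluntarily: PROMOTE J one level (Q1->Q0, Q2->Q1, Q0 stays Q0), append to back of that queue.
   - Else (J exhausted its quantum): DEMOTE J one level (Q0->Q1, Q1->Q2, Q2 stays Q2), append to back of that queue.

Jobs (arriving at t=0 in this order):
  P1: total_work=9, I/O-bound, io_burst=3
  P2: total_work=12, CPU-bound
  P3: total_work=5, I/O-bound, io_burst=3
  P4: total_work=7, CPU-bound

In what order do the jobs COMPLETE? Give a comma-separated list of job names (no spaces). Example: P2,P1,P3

Answer: P3,P1,P4,P2

Derivation:
t=0-3: P1@Q0 runs 3, rem=6, I/O yield, promote→Q0. Q0=[P2,P3,P4,P1] Q1=[] Q2=[]
t=3-6: P2@Q0 runs 3, rem=9, quantum used, demote→Q1. Q0=[P3,P4,P1] Q1=[P2] Q2=[]
t=6-9: P3@Q0 runs 3, rem=2, I/O yield, promote→Q0. Q0=[P4,P1,P3] Q1=[P2] Q2=[]
t=9-12: P4@Q0 runs 3, rem=4, quantum used, demote→Q1. Q0=[P1,P3] Q1=[P2,P4] Q2=[]
t=12-15: P1@Q0 runs 3, rem=3, I/O yield, promote→Q0. Q0=[P3,P1] Q1=[P2,P4] Q2=[]
t=15-17: P3@Q0 runs 2, rem=0, completes. Q0=[P1] Q1=[P2,P4] Q2=[]
t=17-20: P1@Q0 runs 3, rem=0, completes. Q0=[] Q1=[P2,P4] Q2=[]
t=20-26: P2@Q1 runs 6, rem=3, quantum used, demote→Q2. Q0=[] Q1=[P4] Q2=[P2]
t=26-30: P4@Q1 runs 4, rem=0, completes. Q0=[] Q1=[] Q2=[P2]
t=30-33: P2@Q2 runs 3, rem=0, completes. Q0=[] Q1=[] Q2=[]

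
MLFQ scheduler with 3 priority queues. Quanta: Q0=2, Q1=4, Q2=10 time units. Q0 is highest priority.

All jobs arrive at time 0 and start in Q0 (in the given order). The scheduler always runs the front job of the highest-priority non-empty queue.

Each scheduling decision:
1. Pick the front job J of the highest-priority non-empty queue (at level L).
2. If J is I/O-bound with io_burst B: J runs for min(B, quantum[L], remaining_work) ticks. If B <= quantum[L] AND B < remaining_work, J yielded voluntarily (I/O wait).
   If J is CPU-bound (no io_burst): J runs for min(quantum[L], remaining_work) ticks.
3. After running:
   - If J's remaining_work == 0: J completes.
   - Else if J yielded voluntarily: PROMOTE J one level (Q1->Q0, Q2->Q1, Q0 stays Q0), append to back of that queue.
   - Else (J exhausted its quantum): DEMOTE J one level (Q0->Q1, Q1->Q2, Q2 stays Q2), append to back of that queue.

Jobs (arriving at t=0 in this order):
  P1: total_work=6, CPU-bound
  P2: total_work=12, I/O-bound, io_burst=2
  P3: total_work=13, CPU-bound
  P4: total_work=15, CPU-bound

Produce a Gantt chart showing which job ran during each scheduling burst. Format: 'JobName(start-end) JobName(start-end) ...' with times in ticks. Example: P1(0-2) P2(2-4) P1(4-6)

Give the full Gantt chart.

t=0-2: P1@Q0 runs 2, rem=4, quantum used, demote→Q1. Q0=[P2,P3,P4] Q1=[P1] Q2=[]
t=2-4: P2@Q0 runs 2, rem=10, I/O yield, promote→Q0. Q0=[P3,P4,P2] Q1=[P1] Q2=[]
t=4-6: P3@Q0 runs 2, rem=11, quantum used, demote→Q1. Q0=[P4,P2] Q1=[P1,P3] Q2=[]
t=6-8: P4@Q0 runs 2, rem=13, quantum used, demote→Q1. Q0=[P2] Q1=[P1,P3,P4] Q2=[]
t=8-10: P2@Q0 runs 2, rem=8, I/O yield, promote→Q0. Q0=[P2] Q1=[P1,P3,P4] Q2=[]
t=10-12: P2@Q0 runs 2, rem=6, I/O yield, promote→Q0. Q0=[P2] Q1=[P1,P3,P4] Q2=[]
t=12-14: P2@Q0 runs 2, rem=4, I/O yield, promote→Q0. Q0=[P2] Q1=[P1,P3,P4] Q2=[]
t=14-16: P2@Q0 runs 2, rem=2, I/O yield, promote→Q0. Q0=[P2] Q1=[P1,P3,P4] Q2=[]
t=16-18: P2@Q0 runs 2, rem=0, completes. Q0=[] Q1=[P1,P3,P4] Q2=[]
t=18-22: P1@Q1 runs 4, rem=0, completes. Q0=[] Q1=[P3,P4] Q2=[]
t=22-26: P3@Q1 runs 4, rem=7, quantum used, demote→Q2. Q0=[] Q1=[P4] Q2=[P3]
t=26-30: P4@Q1 runs 4, rem=9, quantum used, demote→Q2. Q0=[] Q1=[] Q2=[P3,P4]
t=30-37: P3@Q2 runs 7, rem=0, completes. Q0=[] Q1=[] Q2=[P4]
t=37-46: P4@Q2 runs 9, rem=0, completes. Q0=[] Q1=[] Q2=[]

Answer: P1(0-2) P2(2-4) P3(4-6) P4(6-8) P2(8-10) P2(10-12) P2(12-14) P2(14-16) P2(16-18) P1(18-22) P3(22-26) P4(26-30) P3(30-37) P4(37-46)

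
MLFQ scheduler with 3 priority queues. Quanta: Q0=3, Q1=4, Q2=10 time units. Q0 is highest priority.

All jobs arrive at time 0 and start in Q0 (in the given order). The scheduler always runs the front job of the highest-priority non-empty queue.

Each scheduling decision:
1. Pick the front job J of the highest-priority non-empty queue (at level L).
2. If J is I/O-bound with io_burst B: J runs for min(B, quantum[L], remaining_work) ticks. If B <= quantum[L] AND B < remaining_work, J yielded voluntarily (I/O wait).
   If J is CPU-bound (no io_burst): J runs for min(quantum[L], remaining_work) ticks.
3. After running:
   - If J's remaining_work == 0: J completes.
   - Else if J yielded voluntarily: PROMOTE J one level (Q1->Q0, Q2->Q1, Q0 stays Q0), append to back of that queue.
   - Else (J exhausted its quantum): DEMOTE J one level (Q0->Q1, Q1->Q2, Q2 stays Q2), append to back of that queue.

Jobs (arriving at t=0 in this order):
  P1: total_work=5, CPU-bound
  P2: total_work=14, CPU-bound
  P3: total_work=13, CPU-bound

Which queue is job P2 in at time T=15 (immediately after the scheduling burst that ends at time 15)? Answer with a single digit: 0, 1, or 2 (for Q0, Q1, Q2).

Answer: 2

Derivation:
t=0-3: P1@Q0 runs 3, rem=2, quantum used, demote→Q1. Q0=[P2,P3] Q1=[P1] Q2=[]
t=3-6: P2@Q0 runs 3, rem=11, quantum used, demote→Q1. Q0=[P3] Q1=[P1,P2] Q2=[]
t=6-9: P3@Q0 runs 3, rem=10, quantum used, demote→Q1. Q0=[] Q1=[P1,P2,P3] Q2=[]
t=9-11: P1@Q1 runs 2, rem=0, completes. Q0=[] Q1=[P2,P3] Q2=[]
t=11-15: P2@Q1 runs 4, rem=7, quantum used, demote→Q2. Q0=[] Q1=[P3] Q2=[P2]
t=15-19: P3@Q1 runs 4, rem=6, quantum used, demote→Q2. Q0=[] Q1=[] Q2=[P2,P3]
t=19-26: P2@Q2 runs 7, rem=0, completes. Q0=[] Q1=[] Q2=[P3]
t=26-32: P3@Q2 runs 6, rem=0, completes. Q0=[] Q1=[] Q2=[]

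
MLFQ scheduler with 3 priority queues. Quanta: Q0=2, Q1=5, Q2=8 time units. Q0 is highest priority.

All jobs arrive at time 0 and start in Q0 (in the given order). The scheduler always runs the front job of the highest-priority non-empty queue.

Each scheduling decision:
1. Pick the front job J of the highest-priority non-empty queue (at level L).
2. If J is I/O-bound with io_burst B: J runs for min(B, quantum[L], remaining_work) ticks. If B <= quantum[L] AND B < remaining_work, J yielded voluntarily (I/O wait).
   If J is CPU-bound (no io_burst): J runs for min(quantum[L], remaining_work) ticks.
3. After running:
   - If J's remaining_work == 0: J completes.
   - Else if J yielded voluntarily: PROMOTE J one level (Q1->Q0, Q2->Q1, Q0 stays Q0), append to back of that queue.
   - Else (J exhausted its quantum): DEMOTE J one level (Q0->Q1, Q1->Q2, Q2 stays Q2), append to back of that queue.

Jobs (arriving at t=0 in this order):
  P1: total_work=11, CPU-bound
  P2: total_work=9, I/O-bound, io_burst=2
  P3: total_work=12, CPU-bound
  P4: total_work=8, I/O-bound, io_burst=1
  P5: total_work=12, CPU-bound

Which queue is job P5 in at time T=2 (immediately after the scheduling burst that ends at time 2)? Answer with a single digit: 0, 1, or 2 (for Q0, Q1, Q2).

Answer: 0

Derivation:
t=0-2: P1@Q0 runs 2, rem=9, quantum used, demote→Q1. Q0=[P2,P3,P4,P5] Q1=[P1] Q2=[]
t=2-4: P2@Q0 runs 2, rem=7, I/O yield, promote→Q0. Q0=[P3,P4,P5,P2] Q1=[P1] Q2=[]
t=4-6: P3@Q0 runs 2, rem=10, quantum used, demote→Q1. Q0=[P4,P5,P2] Q1=[P1,P3] Q2=[]
t=6-7: P4@Q0 runs 1, rem=7, I/O yield, promote→Q0. Q0=[P5,P2,P4] Q1=[P1,P3] Q2=[]
t=7-9: P5@Q0 runs 2, rem=10, quantum used, demote→Q1. Q0=[P2,P4] Q1=[P1,P3,P5] Q2=[]
t=9-11: P2@Q0 runs 2, rem=5, I/O yield, promote→Q0. Q0=[P4,P2] Q1=[P1,P3,P5] Q2=[]
t=11-12: P4@Q0 runs 1, rem=6, I/O yield, promote→Q0. Q0=[P2,P4] Q1=[P1,P3,P5] Q2=[]
t=12-14: P2@Q0 runs 2, rem=3, I/O yield, promote→Q0. Q0=[P4,P2] Q1=[P1,P3,P5] Q2=[]
t=14-15: P4@Q0 runs 1, rem=5, I/O yield, promote→Q0. Q0=[P2,P4] Q1=[P1,P3,P5] Q2=[]
t=15-17: P2@Q0 runs 2, rem=1, I/O yield, promote→Q0. Q0=[P4,P2] Q1=[P1,P3,P5] Q2=[]
t=17-18: P4@Q0 runs 1, rem=4, I/O yield, promote→Q0. Q0=[P2,P4] Q1=[P1,P3,P5] Q2=[]
t=18-19: P2@Q0 runs 1, rem=0, completes. Q0=[P4] Q1=[P1,P3,P5] Q2=[]
t=19-20: P4@Q0 runs 1, rem=3, I/O yield, promote→Q0. Q0=[P4] Q1=[P1,P3,P5] Q2=[]
t=20-21: P4@Q0 runs 1, rem=2, I/O yield, promote→Q0. Q0=[P4] Q1=[P1,P3,P5] Q2=[]
t=21-22: P4@Q0 runs 1, rem=1, I/O yield, promote→Q0. Q0=[P4] Q1=[P1,P3,P5] Q2=[]
t=22-23: P4@Q0 runs 1, rem=0, completes. Q0=[] Q1=[P1,P3,P5] Q2=[]
t=23-28: P1@Q1 runs 5, rem=4, quantum used, demote→Q2. Q0=[] Q1=[P3,P5] Q2=[P1]
t=28-33: P3@Q1 runs 5, rem=5, quantum used, demote→Q2. Q0=[] Q1=[P5] Q2=[P1,P3]
t=33-38: P5@Q1 runs 5, rem=5, quantum used, demote→Q2. Q0=[] Q1=[] Q2=[P1,P3,P5]
t=38-42: P1@Q2 runs 4, rem=0, completes. Q0=[] Q1=[] Q2=[P3,P5]
t=42-47: P3@Q2 runs 5, rem=0, completes. Q0=[] Q1=[] Q2=[P5]
t=47-52: P5@Q2 runs 5, rem=0, completes. Q0=[] Q1=[] Q2=[]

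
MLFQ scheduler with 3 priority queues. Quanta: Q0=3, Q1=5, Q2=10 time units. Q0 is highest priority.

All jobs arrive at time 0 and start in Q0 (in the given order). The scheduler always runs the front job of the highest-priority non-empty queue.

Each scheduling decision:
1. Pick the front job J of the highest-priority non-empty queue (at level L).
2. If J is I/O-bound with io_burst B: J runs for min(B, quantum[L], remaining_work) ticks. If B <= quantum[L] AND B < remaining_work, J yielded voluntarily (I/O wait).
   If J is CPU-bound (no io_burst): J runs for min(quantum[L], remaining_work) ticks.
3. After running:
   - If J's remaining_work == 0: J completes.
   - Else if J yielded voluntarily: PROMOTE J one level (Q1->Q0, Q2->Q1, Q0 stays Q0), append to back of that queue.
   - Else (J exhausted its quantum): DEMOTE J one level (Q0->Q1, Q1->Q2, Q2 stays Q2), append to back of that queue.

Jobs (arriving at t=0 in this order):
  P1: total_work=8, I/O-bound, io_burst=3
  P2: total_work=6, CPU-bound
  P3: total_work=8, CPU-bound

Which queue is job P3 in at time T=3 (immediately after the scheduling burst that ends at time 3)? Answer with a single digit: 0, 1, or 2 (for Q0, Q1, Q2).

Answer: 0

Derivation:
t=0-3: P1@Q0 runs 3, rem=5, I/O yield, promote→Q0. Q0=[P2,P3,P1] Q1=[] Q2=[]
t=3-6: P2@Q0 runs 3, rem=3, quantum used, demote→Q1. Q0=[P3,P1] Q1=[P2] Q2=[]
t=6-9: P3@Q0 runs 3, rem=5, quantum used, demote→Q1. Q0=[P1] Q1=[P2,P3] Q2=[]
t=9-12: P1@Q0 runs 3, rem=2, I/O yield, promote→Q0. Q0=[P1] Q1=[P2,P3] Q2=[]
t=12-14: P1@Q0 runs 2, rem=0, completes. Q0=[] Q1=[P2,P3] Q2=[]
t=14-17: P2@Q1 runs 3, rem=0, completes. Q0=[] Q1=[P3] Q2=[]
t=17-22: P3@Q1 runs 5, rem=0, completes. Q0=[] Q1=[] Q2=[]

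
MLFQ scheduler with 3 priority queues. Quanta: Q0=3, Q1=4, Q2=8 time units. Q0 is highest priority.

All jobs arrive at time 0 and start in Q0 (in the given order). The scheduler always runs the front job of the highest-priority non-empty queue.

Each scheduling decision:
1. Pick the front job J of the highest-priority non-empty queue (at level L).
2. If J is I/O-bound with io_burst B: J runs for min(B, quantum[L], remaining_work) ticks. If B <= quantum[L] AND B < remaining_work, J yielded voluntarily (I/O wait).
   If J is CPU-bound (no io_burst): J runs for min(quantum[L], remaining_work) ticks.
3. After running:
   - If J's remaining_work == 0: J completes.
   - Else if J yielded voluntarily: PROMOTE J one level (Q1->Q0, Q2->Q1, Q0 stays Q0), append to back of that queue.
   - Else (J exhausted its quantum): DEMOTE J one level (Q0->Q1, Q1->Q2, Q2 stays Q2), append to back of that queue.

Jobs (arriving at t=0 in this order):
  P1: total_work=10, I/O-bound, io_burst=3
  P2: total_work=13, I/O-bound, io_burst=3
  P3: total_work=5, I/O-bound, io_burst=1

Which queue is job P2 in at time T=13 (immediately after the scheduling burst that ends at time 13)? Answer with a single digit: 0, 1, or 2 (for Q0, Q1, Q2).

t=0-3: P1@Q0 runs 3, rem=7, I/O yield, promote→Q0. Q0=[P2,P3,P1] Q1=[] Q2=[]
t=3-6: P2@Q0 runs 3, rem=10, I/O yield, promote→Q0. Q0=[P3,P1,P2] Q1=[] Q2=[]
t=6-7: P3@Q0 runs 1, rem=4, I/O yield, promote→Q0. Q0=[P1,P2,P3] Q1=[] Q2=[]
t=7-10: P1@Q0 runs 3, rem=4, I/O yield, promote→Q0. Q0=[P2,P3,P1] Q1=[] Q2=[]
t=10-13: P2@Q0 runs 3, rem=7, I/O yield, promote→Q0. Q0=[P3,P1,P2] Q1=[] Q2=[]
t=13-14: P3@Q0 runs 1, rem=3, I/O yield, promote→Q0. Q0=[P1,P2,P3] Q1=[] Q2=[]
t=14-17: P1@Q0 runs 3, rem=1, I/O yield, promote→Q0. Q0=[P2,P3,P1] Q1=[] Q2=[]
t=17-20: P2@Q0 runs 3, rem=4, I/O yield, promote→Q0. Q0=[P3,P1,P2] Q1=[] Q2=[]
t=20-21: P3@Q0 runs 1, rem=2, I/O yield, promote→Q0. Q0=[P1,P2,P3] Q1=[] Q2=[]
t=21-22: P1@Q0 runs 1, rem=0, completes. Q0=[P2,P3] Q1=[] Q2=[]
t=22-25: P2@Q0 runs 3, rem=1, I/O yield, promote→Q0. Q0=[P3,P2] Q1=[] Q2=[]
t=25-26: P3@Q0 runs 1, rem=1, I/O yield, promote→Q0. Q0=[P2,P3] Q1=[] Q2=[]
t=26-27: P2@Q0 runs 1, rem=0, completes. Q0=[P3] Q1=[] Q2=[]
t=27-28: P3@Q0 runs 1, rem=0, completes. Q0=[] Q1=[] Q2=[]

Answer: 0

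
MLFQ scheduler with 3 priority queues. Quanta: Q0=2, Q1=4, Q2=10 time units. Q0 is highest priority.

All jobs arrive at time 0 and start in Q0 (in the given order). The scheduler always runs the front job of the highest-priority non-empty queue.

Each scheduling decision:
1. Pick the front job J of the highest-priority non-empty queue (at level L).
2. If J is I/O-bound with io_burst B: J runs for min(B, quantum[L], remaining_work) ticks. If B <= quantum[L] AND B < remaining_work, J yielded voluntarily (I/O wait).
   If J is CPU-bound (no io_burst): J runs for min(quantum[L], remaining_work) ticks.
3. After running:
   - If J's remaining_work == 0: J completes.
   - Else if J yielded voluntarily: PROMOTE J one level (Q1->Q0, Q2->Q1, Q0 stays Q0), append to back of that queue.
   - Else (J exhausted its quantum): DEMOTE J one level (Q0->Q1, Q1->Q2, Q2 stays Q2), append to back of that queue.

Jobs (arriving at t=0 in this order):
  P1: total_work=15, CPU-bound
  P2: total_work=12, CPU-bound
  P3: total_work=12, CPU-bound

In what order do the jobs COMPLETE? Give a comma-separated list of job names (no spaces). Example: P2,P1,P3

t=0-2: P1@Q0 runs 2, rem=13, quantum used, demote→Q1. Q0=[P2,P3] Q1=[P1] Q2=[]
t=2-4: P2@Q0 runs 2, rem=10, quantum used, demote→Q1. Q0=[P3] Q1=[P1,P2] Q2=[]
t=4-6: P3@Q0 runs 2, rem=10, quantum used, demote→Q1. Q0=[] Q1=[P1,P2,P3] Q2=[]
t=6-10: P1@Q1 runs 4, rem=9, quantum used, demote→Q2. Q0=[] Q1=[P2,P3] Q2=[P1]
t=10-14: P2@Q1 runs 4, rem=6, quantum used, demote→Q2. Q0=[] Q1=[P3] Q2=[P1,P2]
t=14-18: P3@Q1 runs 4, rem=6, quantum used, demote→Q2. Q0=[] Q1=[] Q2=[P1,P2,P3]
t=18-27: P1@Q2 runs 9, rem=0, completes. Q0=[] Q1=[] Q2=[P2,P3]
t=27-33: P2@Q2 runs 6, rem=0, completes. Q0=[] Q1=[] Q2=[P3]
t=33-39: P3@Q2 runs 6, rem=0, completes. Q0=[] Q1=[] Q2=[]

Answer: P1,P2,P3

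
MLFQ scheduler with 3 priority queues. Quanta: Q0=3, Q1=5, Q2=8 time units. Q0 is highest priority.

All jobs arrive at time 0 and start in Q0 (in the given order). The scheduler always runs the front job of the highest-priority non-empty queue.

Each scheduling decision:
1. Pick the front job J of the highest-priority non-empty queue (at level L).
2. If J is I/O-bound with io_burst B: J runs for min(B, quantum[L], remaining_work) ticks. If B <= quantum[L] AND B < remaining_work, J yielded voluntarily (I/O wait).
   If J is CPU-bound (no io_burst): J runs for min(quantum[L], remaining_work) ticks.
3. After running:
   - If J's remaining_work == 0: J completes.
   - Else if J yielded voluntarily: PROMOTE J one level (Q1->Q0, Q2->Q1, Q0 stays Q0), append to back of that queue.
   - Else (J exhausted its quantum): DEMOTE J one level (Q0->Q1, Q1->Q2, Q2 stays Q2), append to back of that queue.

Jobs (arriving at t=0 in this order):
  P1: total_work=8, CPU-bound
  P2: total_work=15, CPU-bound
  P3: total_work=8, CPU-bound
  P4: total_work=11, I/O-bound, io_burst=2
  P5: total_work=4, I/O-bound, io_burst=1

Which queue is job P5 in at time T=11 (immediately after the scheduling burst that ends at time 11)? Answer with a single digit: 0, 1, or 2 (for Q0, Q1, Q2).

t=0-3: P1@Q0 runs 3, rem=5, quantum used, demote→Q1. Q0=[P2,P3,P4,P5] Q1=[P1] Q2=[]
t=3-6: P2@Q0 runs 3, rem=12, quantum used, demote→Q1. Q0=[P3,P4,P5] Q1=[P1,P2] Q2=[]
t=6-9: P3@Q0 runs 3, rem=5, quantum used, demote→Q1. Q0=[P4,P5] Q1=[P1,P2,P3] Q2=[]
t=9-11: P4@Q0 runs 2, rem=9, I/O yield, promote→Q0. Q0=[P5,P4] Q1=[P1,P2,P3] Q2=[]
t=11-12: P5@Q0 runs 1, rem=3, I/O yield, promote→Q0. Q0=[P4,P5] Q1=[P1,P2,P3] Q2=[]
t=12-14: P4@Q0 runs 2, rem=7, I/O yield, promote→Q0. Q0=[P5,P4] Q1=[P1,P2,P3] Q2=[]
t=14-15: P5@Q0 runs 1, rem=2, I/O yield, promote→Q0. Q0=[P4,P5] Q1=[P1,P2,P3] Q2=[]
t=15-17: P4@Q0 runs 2, rem=5, I/O yield, promote→Q0. Q0=[P5,P4] Q1=[P1,P2,P3] Q2=[]
t=17-18: P5@Q0 runs 1, rem=1, I/O yield, promote→Q0. Q0=[P4,P5] Q1=[P1,P2,P3] Q2=[]
t=18-20: P4@Q0 runs 2, rem=3, I/O yield, promote→Q0. Q0=[P5,P4] Q1=[P1,P2,P3] Q2=[]
t=20-21: P5@Q0 runs 1, rem=0, completes. Q0=[P4] Q1=[P1,P2,P3] Q2=[]
t=21-23: P4@Q0 runs 2, rem=1, I/O yield, promote→Q0. Q0=[P4] Q1=[P1,P2,P3] Q2=[]
t=23-24: P4@Q0 runs 1, rem=0, completes. Q0=[] Q1=[P1,P2,P3] Q2=[]
t=24-29: P1@Q1 runs 5, rem=0, completes. Q0=[] Q1=[P2,P3] Q2=[]
t=29-34: P2@Q1 runs 5, rem=7, quantum used, demote→Q2. Q0=[] Q1=[P3] Q2=[P2]
t=34-39: P3@Q1 runs 5, rem=0, completes. Q0=[] Q1=[] Q2=[P2]
t=39-46: P2@Q2 runs 7, rem=0, completes. Q0=[] Q1=[] Q2=[]

Answer: 0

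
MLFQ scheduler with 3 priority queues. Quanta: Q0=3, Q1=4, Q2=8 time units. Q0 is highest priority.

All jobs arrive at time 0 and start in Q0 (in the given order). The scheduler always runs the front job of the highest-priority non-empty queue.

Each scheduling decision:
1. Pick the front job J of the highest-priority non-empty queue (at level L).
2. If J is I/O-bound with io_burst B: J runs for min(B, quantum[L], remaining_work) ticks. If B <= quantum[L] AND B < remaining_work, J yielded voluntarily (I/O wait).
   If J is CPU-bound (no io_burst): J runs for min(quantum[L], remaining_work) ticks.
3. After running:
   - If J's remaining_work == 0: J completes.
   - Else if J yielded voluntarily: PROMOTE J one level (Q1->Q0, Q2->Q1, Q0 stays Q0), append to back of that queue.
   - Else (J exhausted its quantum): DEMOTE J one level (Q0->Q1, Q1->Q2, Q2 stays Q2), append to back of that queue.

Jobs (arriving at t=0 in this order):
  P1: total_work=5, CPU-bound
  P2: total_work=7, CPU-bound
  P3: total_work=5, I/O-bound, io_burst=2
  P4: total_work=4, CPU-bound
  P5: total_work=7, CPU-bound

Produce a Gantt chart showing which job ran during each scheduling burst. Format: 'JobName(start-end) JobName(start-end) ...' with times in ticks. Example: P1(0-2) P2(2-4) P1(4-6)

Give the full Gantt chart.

t=0-3: P1@Q0 runs 3, rem=2, quantum used, demote→Q1. Q0=[P2,P3,P4,P5] Q1=[P1] Q2=[]
t=3-6: P2@Q0 runs 3, rem=4, quantum used, demote→Q1. Q0=[P3,P4,P5] Q1=[P1,P2] Q2=[]
t=6-8: P3@Q0 runs 2, rem=3, I/O yield, promote→Q0. Q0=[P4,P5,P3] Q1=[P1,P2] Q2=[]
t=8-11: P4@Q0 runs 3, rem=1, quantum used, demote→Q1. Q0=[P5,P3] Q1=[P1,P2,P4] Q2=[]
t=11-14: P5@Q0 runs 3, rem=4, quantum used, demote→Q1. Q0=[P3] Q1=[P1,P2,P4,P5] Q2=[]
t=14-16: P3@Q0 runs 2, rem=1, I/O yield, promote→Q0. Q0=[P3] Q1=[P1,P2,P4,P5] Q2=[]
t=16-17: P3@Q0 runs 1, rem=0, completes. Q0=[] Q1=[P1,P2,P4,P5] Q2=[]
t=17-19: P1@Q1 runs 2, rem=0, completes. Q0=[] Q1=[P2,P4,P5] Q2=[]
t=19-23: P2@Q1 runs 4, rem=0, completes. Q0=[] Q1=[P4,P5] Q2=[]
t=23-24: P4@Q1 runs 1, rem=0, completes. Q0=[] Q1=[P5] Q2=[]
t=24-28: P5@Q1 runs 4, rem=0, completes. Q0=[] Q1=[] Q2=[]

Answer: P1(0-3) P2(3-6) P3(6-8) P4(8-11) P5(11-14) P3(14-16) P3(16-17) P1(17-19) P2(19-23) P4(23-24) P5(24-28)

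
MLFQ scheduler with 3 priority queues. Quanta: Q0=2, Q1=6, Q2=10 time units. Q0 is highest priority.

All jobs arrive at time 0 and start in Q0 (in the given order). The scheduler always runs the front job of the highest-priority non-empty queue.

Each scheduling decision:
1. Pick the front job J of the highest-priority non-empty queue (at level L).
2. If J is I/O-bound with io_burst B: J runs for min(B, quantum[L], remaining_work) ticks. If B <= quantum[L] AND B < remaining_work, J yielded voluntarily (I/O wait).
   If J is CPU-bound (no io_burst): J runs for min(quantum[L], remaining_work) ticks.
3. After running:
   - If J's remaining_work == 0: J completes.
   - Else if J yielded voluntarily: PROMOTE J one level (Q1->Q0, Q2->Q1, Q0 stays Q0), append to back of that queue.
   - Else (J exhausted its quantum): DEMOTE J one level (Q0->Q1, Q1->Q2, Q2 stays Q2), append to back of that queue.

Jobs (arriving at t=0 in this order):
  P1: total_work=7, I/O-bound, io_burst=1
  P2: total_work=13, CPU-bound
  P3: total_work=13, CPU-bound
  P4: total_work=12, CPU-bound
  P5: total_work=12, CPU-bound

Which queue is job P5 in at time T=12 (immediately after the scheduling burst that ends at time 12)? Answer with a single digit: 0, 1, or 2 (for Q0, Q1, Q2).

t=0-1: P1@Q0 runs 1, rem=6, I/O yield, promote→Q0. Q0=[P2,P3,P4,P5,P1] Q1=[] Q2=[]
t=1-3: P2@Q0 runs 2, rem=11, quantum used, demote→Q1. Q0=[P3,P4,P5,P1] Q1=[P2] Q2=[]
t=3-5: P3@Q0 runs 2, rem=11, quantum used, demote→Q1. Q0=[P4,P5,P1] Q1=[P2,P3] Q2=[]
t=5-7: P4@Q0 runs 2, rem=10, quantum used, demote→Q1. Q0=[P5,P1] Q1=[P2,P3,P4] Q2=[]
t=7-9: P5@Q0 runs 2, rem=10, quantum used, demote→Q1. Q0=[P1] Q1=[P2,P3,P4,P5] Q2=[]
t=9-10: P1@Q0 runs 1, rem=5, I/O yield, promote→Q0. Q0=[P1] Q1=[P2,P3,P4,P5] Q2=[]
t=10-11: P1@Q0 runs 1, rem=4, I/O yield, promote→Q0. Q0=[P1] Q1=[P2,P3,P4,P5] Q2=[]
t=11-12: P1@Q0 runs 1, rem=3, I/O yield, promote→Q0. Q0=[P1] Q1=[P2,P3,P4,P5] Q2=[]
t=12-13: P1@Q0 runs 1, rem=2, I/O yield, promote→Q0. Q0=[P1] Q1=[P2,P3,P4,P5] Q2=[]
t=13-14: P1@Q0 runs 1, rem=1, I/O yield, promote→Q0. Q0=[P1] Q1=[P2,P3,P4,P5] Q2=[]
t=14-15: P1@Q0 runs 1, rem=0, completes. Q0=[] Q1=[P2,P3,P4,P5] Q2=[]
t=15-21: P2@Q1 runs 6, rem=5, quantum used, demote→Q2. Q0=[] Q1=[P3,P4,P5] Q2=[P2]
t=21-27: P3@Q1 runs 6, rem=5, quantum used, demote→Q2. Q0=[] Q1=[P4,P5] Q2=[P2,P3]
t=27-33: P4@Q1 runs 6, rem=4, quantum used, demote→Q2. Q0=[] Q1=[P5] Q2=[P2,P3,P4]
t=33-39: P5@Q1 runs 6, rem=4, quantum used, demote→Q2. Q0=[] Q1=[] Q2=[P2,P3,P4,P5]
t=39-44: P2@Q2 runs 5, rem=0, completes. Q0=[] Q1=[] Q2=[P3,P4,P5]
t=44-49: P3@Q2 runs 5, rem=0, completes. Q0=[] Q1=[] Q2=[P4,P5]
t=49-53: P4@Q2 runs 4, rem=0, completes. Q0=[] Q1=[] Q2=[P5]
t=53-57: P5@Q2 runs 4, rem=0, completes. Q0=[] Q1=[] Q2=[]

Answer: 1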